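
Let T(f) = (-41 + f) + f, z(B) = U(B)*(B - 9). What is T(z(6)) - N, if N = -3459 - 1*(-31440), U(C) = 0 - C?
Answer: -27986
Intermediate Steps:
U(C) = -C
z(B) = -B*(-9 + B) (z(B) = (-B)*(B - 9) = (-B)*(-9 + B) = -B*(-9 + B))
N = 27981 (N = -3459 + 31440 = 27981)
T(f) = -41 + 2*f
T(z(6)) - N = (-41 + 2*(6*(9 - 1*6))) - 1*27981 = (-41 + 2*(6*(9 - 6))) - 27981 = (-41 + 2*(6*3)) - 27981 = (-41 + 2*18) - 27981 = (-41 + 36) - 27981 = -5 - 27981 = -27986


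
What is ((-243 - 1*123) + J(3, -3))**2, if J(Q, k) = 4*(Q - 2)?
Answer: 131044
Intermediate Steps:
J(Q, k) = -8 + 4*Q (J(Q, k) = 4*(-2 + Q) = -8 + 4*Q)
((-243 - 1*123) + J(3, -3))**2 = ((-243 - 1*123) + (-8 + 4*3))**2 = ((-243 - 123) + (-8 + 12))**2 = (-366 + 4)**2 = (-362)**2 = 131044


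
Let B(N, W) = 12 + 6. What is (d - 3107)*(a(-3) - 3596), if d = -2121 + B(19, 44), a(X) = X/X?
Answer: 18729950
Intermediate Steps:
B(N, W) = 18
a(X) = 1
d = -2103 (d = -2121 + 18 = -2103)
(d - 3107)*(a(-3) - 3596) = (-2103 - 3107)*(1 - 3596) = -5210*(-3595) = 18729950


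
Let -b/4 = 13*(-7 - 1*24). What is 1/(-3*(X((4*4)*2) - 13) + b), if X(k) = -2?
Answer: 1/1657 ≈ 0.00060350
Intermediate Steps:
b = 1612 (b = -52*(-7 - 1*24) = -52*(-7 - 24) = -52*(-31) = -4*(-403) = 1612)
1/(-3*(X((4*4)*2) - 13) + b) = 1/(-3*(-2 - 13) + 1612) = 1/(-3*(-15) + 1612) = 1/(45 + 1612) = 1/1657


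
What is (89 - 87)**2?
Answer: 4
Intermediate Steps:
(89 - 87)**2 = 2**2 = 4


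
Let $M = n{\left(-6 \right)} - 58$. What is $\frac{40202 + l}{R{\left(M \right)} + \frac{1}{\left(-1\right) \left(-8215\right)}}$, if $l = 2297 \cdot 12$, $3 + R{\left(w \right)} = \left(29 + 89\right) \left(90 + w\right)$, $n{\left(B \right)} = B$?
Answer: $\frac{278348845}{12589488} \approx 22.11$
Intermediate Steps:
$M = -64$ ($M = -6 - 58 = -64$)
$R{\left(w \right)} = 10617 + 118 w$ ($R{\left(w \right)} = -3 + \left(29 + 89\right) \left(90 + w\right) = -3 + 118 \left(90 + w\right) = -3 + \left(10620 + 118 w\right) = 10617 + 118 w$)
$l = 27564$
$\frac{40202 + l}{R{\left(M \right)} + \frac{1}{\left(-1\right) \left(-8215\right)}} = \frac{40202 + 27564}{\left(10617 + 118 \left(-64\right)\right) + \frac{1}{\left(-1\right) \left(-8215\right)}} = \frac{67766}{\left(10617 - 7552\right) + \frac{1}{8215}} = \frac{67766}{3065 + \frac{1}{8215}} = \frac{67766}{\frac{25178976}{8215}} = 67766 \cdot \frac{8215}{25178976} = \frac{278348845}{12589488}$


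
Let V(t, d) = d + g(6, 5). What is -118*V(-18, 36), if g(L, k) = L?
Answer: -4956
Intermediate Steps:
V(t, d) = 6 + d (V(t, d) = d + 6 = 6 + d)
-118*V(-18, 36) = -118*(6 + 36) = -118*42 = -4956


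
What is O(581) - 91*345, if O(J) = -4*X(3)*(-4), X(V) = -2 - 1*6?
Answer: -31523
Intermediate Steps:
X(V) = -8 (X(V) = -2 - 6 = -8)
O(J) = -128 (O(J) = -4*(-8)*(-4) = 32*(-4) = -128)
O(581) - 91*345 = -128 - 91*345 = -128 - 31395 = -31523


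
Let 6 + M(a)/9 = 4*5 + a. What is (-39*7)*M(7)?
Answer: -51597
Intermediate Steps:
M(a) = 126 + 9*a (M(a) = -54 + 9*(4*5 + a) = -54 + 9*(20 + a) = -54 + (180 + 9*a) = 126 + 9*a)
(-39*7)*M(7) = (-39*7)*(126 + 9*7) = -273*(126 + 63) = -273*189 = -51597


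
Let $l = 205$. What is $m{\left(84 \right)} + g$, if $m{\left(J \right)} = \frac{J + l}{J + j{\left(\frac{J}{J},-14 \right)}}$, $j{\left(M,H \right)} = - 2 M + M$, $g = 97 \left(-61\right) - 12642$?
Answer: $- \frac{1540108}{83} \approx -18556.0$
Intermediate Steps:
$g = -18559$ ($g = -5917 - 12642 = -18559$)
$j{\left(M,H \right)} = - M$
$m{\left(J \right)} = \frac{205 + J}{-1 + J}$ ($m{\left(J \right)} = \frac{J + 205}{J - \frac{J}{J}} = \frac{205 + J}{J - 1} = \frac{205 + J}{-1 + J}$)
$m{\left(84 \right)} + g = \frac{205 + 84}{-1 + 84} - 18559 = \frac{1}{83} \cdot 289 - 18559 = \frac{289}{83} - 18559 = - \frac{1540108}{83}$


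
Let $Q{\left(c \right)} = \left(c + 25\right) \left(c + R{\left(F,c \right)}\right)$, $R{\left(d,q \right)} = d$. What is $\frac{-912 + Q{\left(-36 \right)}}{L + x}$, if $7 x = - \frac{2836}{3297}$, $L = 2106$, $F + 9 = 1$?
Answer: $- \frac{4938906}{24300769} \approx -0.20324$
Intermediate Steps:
$F = -8$ ($F = -9 + 1 = -8$)
$Q{\left(c \right)} = \left(-8 + c\right) \left(25 + c\right)$ ($Q{\left(c \right)} = \left(c + 25\right) \left(c - 8\right) = \left(25 + c\right) \left(-8 + c\right) = \left(-8 + c\right) \left(25 + c\right)$)
$x = - \frac{2836}{23079}$ ($x = \frac{\left(-2836\right) \frac{1}{3297}}{7} = \frac{1}{7} \left(- \frac{2836}{3297}\right) = - \frac{2836}{23079} \approx -0.12288$)
$\frac{-912 + Q{\left(-36 \right)}}{L + x} = \frac{-912 + \left(-200 + \left(-36\right)^{2} + 17 \left(-36\right)\right)}{2106 - \frac{2836}{23079}} = \frac{-912 - -484}{\frac{48601538}{23079}} = \left(-912 + 484\right) \frac{23079}{48601538} = \left(-428\right) \frac{23079}{48601538} = - \frac{4938906}{24300769}$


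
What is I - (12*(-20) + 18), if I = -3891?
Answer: -3669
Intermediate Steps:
I - (12*(-20) + 18) = -3891 - (12*(-20) + 18) = -3891 - (-240 + 18) = -3891 - 1*(-222) = -3891 + 222 = -3669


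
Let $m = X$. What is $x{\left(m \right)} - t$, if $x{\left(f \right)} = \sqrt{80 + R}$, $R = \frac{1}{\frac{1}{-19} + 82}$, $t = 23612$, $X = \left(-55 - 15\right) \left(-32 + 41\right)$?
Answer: $-23612 + \frac{37 \sqrt{15743}}{519} \approx -23603.0$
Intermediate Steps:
$X = -630$ ($X = \left(-70\right) 9 = -630$)
$R = \frac{19}{1557}$ ($R = \frac{1}{- \frac{1}{19} + 82} = \frac{1}{\frac{1557}{19}} = \frac{19}{1557} \approx 0.012203$)
$m = -630$
$x{\left(f \right)} = \frac{37 \sqrt{15743}}{519}$ ($x{\left(f \right)} = \sqrt{80 + \frac{19}{1557}} = \sqrt{\frac{124579}{1557}} = \frac{37 \sqrt{15743}}{519}$)
$x{\left(m \right)} - t = \frac{37 \sqrt{15743}}{519} - 23612 = -23612 + \frac{37 \sqrt{15743}}{519}$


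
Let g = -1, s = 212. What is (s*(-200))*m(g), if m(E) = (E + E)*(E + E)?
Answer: -169600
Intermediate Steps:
m(E) = 4*E**2 (m(E) = (2*E)*(2*E) = 4*E**2)
(s*(-200))*m(g) = (212*(-200))*(4*(-1)**2) = -169600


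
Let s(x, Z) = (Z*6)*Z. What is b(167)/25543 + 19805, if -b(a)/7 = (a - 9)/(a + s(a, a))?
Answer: 12105036805787/611211149 ≈ 19805.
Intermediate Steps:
s(x, Z) = 6*Z² (s(x, Z) = (6*Z)*Z = 6*Z²)
b(a) = -7*(-9 + a)/(a + 6*a²) (b(a) = -7*(a - 9)/(a + 6*a²) = -7*(-9 + a)/(a + 6*a²))
b(167)/25543 + 19805 = (7*(9 - 1*167)/(167*(1 + 6*167)))/25543 + 19805 = (7*(1/167)*(9 - 167)/(1 + 1002))*(1/25543) + 19805 = (7*(1/167)*(-158)/1003)*(1/25543) + 19805 = (7*(1/167)*(1/1003)*(-158))*(1/25543) + 19805 = -1106/167501*1/25543 + 19805 = -158/611211149 + 19805 = 12105036805787/611211149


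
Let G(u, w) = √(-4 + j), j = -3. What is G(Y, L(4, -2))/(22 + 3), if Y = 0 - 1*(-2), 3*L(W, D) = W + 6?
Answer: I*√7/25 ≈ 0.10583*I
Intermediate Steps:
L(W, D) = 2 + W/3 (L(W, D) = (W + 6)/3 = (6 + W)/3 = 2 + W/3)
Y = 2 (Y = 0 + 2 = 2)
G(u, w) = I*√7 (G(u, w) = √(-4 - 3) = √(-7) = I*√7)
G(Y, L(4, -2))/(22 + 3) = (I*√7)/(22 + 3) = (I*√7)/25 = (I*√7)*(1/25) = I*√7/25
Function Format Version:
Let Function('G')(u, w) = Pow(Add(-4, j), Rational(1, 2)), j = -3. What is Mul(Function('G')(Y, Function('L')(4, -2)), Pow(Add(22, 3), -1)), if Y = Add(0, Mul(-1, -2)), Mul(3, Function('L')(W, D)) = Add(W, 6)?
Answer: Mul(Rational(1, 25), I, Pow(7, Rational(1, 2))) ≈ Mul(0.10583, I)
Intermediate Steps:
Function('L')(W, D) = Add(2, Mul(Rational(1, 3), W)) (Function('L')(W, D) = Mul(Rational(1, 3), Add(W, 6)) = Mul(Rational(1, 3), Add(6, W)) = Add(2, Mul(Rational(1, 3), W)))
Y = 2 (Y = Add(0, 2) = 2)
Function('G')(u, w) = Mul(I, Pow(7, Rational(1, 2))) (Function('G')(u, w) = Pow(Add(-4, -3), Rational(1, 2)) = Pow(-7, Rational(1, 2)) = Mul(I, Pow(7, Rational(1, 2))))
Mul(Function('G')(Y, Function('L')(4, -2)), Pow(Add(22, 3), -1)) = Mul(Mul(I, Pow(7, Rational(1, 2))), Pow(Add(22, 3), -1)) = Mul(Mul(I, Pow(7, Rational(1, 2))), Pow(25, -1)) = Mul(Mul(I, Pow(7, Rational(1, 2))), Rational(1, 25)) = Mul(Rational(1, 25), I, Pow(7, Rational(1, 2)))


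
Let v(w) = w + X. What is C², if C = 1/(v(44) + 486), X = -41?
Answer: 1/239121 ≈ 4.1820e-6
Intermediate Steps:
v(w) = -41 + w (v(w) = w - 41 = -41 + w)
C = 1/489 (C = 1/((-41 + 44) + 486) = 1/(3 + 486) = 1/489 ≈ 0.0020450)
C² = (1/489)² = 1/239121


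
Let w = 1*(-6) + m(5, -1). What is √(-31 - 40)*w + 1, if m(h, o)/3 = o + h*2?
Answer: 1 + 21*I*√71 ≈ 1.0 + 176.95*I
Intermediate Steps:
m(h, o) = 3*o + 6*h (m(h, o) = 3*(o + h*2) = 3*(o + 2*h) = 3*o + 6*h)
w = 21 (w = 1*(-6) + (3*(-1) + 6*5) = -6 + (-3 + 30) = -6 + 27 = 21)
√(-31 - 40)*w + 1 = √(-31 - 40)*21 + 1 = √(-71)*21 + 1 = (I*√71)*21 + 1 = 21*I*√71 + 1 = 1 + 21*I*√71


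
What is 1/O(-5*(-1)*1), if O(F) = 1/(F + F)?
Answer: 10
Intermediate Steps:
O(F) = 1/(2*F)
1/O(-5*(-1)*1) = 1/(1/(2*((-5*(-1)*1)))) = 1/(1/(2*((5*1)))) = 1/((½)/5) = 1/((½)*(⅕)) = 1/(⅒) = 10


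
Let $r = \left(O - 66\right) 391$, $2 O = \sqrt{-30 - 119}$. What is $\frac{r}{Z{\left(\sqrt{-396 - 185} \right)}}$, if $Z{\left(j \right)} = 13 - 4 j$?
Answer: $- \frac{111826}{3155} - \frac{782 \sqrt{86569}}{9465} - \frac{34408 i \sqrt{581}}{3155} + \frac{5083 i \sqrt{149}}{18930} \approx -59.753 - 259.6 i$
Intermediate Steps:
$O = \frac{i \sqrt{149}}{2}$ ($O = \frac{\sqrt{-30 - 119}}{2} = \frac{\sqrt{-149}}{2} = \frac{i \sqrt{149}}{2} \approx 6.1033 i$)
$r = -25806 + \frac{391 i \sqrt{149}}{2}$ ($r = \left(\frac{i \sqrt{149}}{2} - 66\right) 391 = \left(-66 + \frac{i \sqrt{149}}{2}\right) 391 = -25806 + \frac{391 i \sqrt{149}}{2} \approx -25806.0 + 2386.4 i$)
$\frac{r}{Z{\left(\sqrt{-396 - 185} \right)}} = \frac{-25806 + \frac{391 i \sqrt{149}}{2}}{13 - 4 \sqrt{-396 - 185}} = \frac{-25806 + \frac{391 i \sqrt{149}}{2}}{13 - 4 \sqrt{-581}} = \frac{-25806 + \frac{391 i \sqrt{149}}{2}}{13 - 4 i \sqrt{581}}$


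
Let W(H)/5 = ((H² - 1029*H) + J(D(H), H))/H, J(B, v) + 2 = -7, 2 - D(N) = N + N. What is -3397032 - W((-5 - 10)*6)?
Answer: -6782875/2 ≈ -3.3914e+6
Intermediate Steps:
D(N) = 2 - 2*N (D(N) = 2 - (N + N) = 2 - 2*N)
J(B, v) = -9 (J(B, v) = -2 - 7 = -9)
W(H) = 5*(-9 + H² - 1029*H)/H (W(H) = 5*(((H² - 1029*H) - 9)/H) = 5*((-9 + H² - 1029*H)/H) = 5*(-9 + H² - 1029*H)/H)
-3397032 - W((-5 - 10)*6) = -3397032 - (-5145 - 45*1/(6*(-5 - 10)) + 5*((-5 - 10)*6)) = -3397032 - (-5145 - 45/((-15*6)) + 5*(-15*6)) = -3397032 - (-5145 - 45/(-90) + 5*(-90)) = -3397032 - (-5145 - 45*(-1/90) - 450) = -3397032 - (-5145 + ½ - 450) = -3397032 - 1*(-11189/2) = -3397032 + 11189/2 = -6782875/2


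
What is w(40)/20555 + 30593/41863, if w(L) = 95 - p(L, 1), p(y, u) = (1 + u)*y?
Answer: 125893412/172098793 ≈ 0.73152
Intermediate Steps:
p(y, u) = y*(1 + u)
w(L) = 95 - 2*L (w(L) = 95 - L*(1 + 1) = 95 - L*2 = 95 - 2*L)
w(40)/20555 + 30593/41863 = (95 - 2*40)/20555 + 30593/41863 = (95 - 80)*(1/20555) + 30593*(1/41863) = 15*(1/20555) + 30593/41863 = 3/4111 + 30593/41863 = 125893412/172098793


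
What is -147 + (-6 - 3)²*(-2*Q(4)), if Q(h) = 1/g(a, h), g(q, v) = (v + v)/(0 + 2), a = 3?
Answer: -375/2 ≈ -187.50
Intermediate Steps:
g(q, v) = v (g(q, v) = (2*v)/2 = (2*v)*(½) = v)
Q(h) = 1/h
-147 + (-6 - 3)²*(-2*Q(4)) = -147 + (-6 - 3)²*(-2/4) = -147 + (-9)²*(-2*¼) = -147 + 81*(-½) = -147 - 81/2 = -375/2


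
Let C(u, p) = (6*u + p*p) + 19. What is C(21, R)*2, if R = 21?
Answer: 1172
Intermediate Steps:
C(u, p) = 19 + p² + 6*u (C(u, p) = (6*u + p²) + 19 = (p² + 6*u) + 19 = 19 + p² + 6*u)
C(21, R)*2 = (19 + 21² + 6*21)*2 = (19 + 441 + 126)*2 = 586*2 = 1172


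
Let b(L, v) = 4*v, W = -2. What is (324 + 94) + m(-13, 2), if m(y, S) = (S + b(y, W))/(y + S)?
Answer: 4604/11 ≈ 418.55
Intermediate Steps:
m(y, S) = (-8 + S)/(S + y) (m(y, S) = (S + 4*(-2))/(y + S) = (S - 8)/(S + y) = (-8 + S)/(S + y))
(324 + 94) + m(-13, 2) = (324 + 94) + (-8 + 2)/(2 - 13) = 418 - 6/(-11) = 418 - 1/11*(-6) = 418 + 6/11 = 4604/11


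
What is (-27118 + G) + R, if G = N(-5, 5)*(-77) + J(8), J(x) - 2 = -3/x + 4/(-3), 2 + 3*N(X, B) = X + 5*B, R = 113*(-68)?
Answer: -846329/24 ≈ -35264.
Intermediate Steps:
R = -7684
N(X, B) = -⅔ + X/3 + 5*B/3 (N(X, B) = -⅔ + (X + 5*B)/3 = -⅔ + (X/3 + 5*B/3) = -⅔ + X/3 + 5*B/3)
J(x) = ⅔ - 3/x (J(x) = 2 + (-3/x + 4/(-3)) = 2 + (-3/x + 4*(-⅓)) = 2 + (-3/x - 4/3) = 2 + (-4/3 - 3/x) = ⅔ - 3/x)
G = -11081/24 (G = (-⅔ + (⅓)*(-5) + (5/3)*5)*(-77) + (⅔ - 3/8) = (-⅔ - 5/3 + 25/3)*(-77) + (⅔ - 3*⅛) = 6*(-77) + (⅔ - 3/8) = -462 + 7/24 = -11081/24 ≈ -461.71)
(-27118 + G) + R = (-27118 - 11081/24) - 7684 = -661913/24 - 7684 = -846329/24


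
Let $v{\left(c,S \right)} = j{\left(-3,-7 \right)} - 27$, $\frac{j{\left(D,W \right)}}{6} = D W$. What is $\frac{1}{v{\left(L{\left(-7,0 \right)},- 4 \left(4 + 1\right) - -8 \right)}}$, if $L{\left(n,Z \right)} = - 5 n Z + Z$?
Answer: $\frac{1}{99} \approx 0.010101$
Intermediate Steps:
$L{\left(n,Z \right)} = Z - 5 Z n$ ($L{\left(n,Z \right)} = - 5 Z n + Z = Z - 5 Z n$)
$j{\left(D,W \right)} = 6 D W$
$v{\left(c,S \right)} = 99$ ($v{\left(c,S \right)} = 6 \left(-3\right) \left(-7\right) - 27 = 126 - 27 = 99$)
$\frac{1}{v{\left(L{\left(-7,0 \right)},- 4 \left(4 + 1\right) - -8 \right)}} = \frac{1}{99}$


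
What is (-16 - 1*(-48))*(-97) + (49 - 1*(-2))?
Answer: -3053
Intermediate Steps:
(-16 - 1*(-48))*(-97) + (49 - 1*(-2)) = (-16 + 48)*(-97) + (49 + 2) = 32*(-97) + 51 = -3104 + 51 = -3053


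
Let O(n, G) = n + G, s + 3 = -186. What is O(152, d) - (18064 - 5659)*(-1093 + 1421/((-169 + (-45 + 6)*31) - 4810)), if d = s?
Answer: 11988345367/884 ≈ 1.3561e+7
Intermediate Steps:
s = -189 (s = -3 - 186 = -189)
d = -189
O(n, G) = G + n
O(152, d) - (18064 - 5659)*(-1093 + 1421/((-169 + (-45 + 6)*31) - 4810)) = (-189 + 152) - (18064 - 5659)*(-1093 + 1421/((-169 + (-45 + 6)*31) - 4810)) = -37 - 12405*(-1093 + 1421/((-169 - 39*31) - 4810)) = -37 - 12405*(-1093 + 1421/((-169 - 1209) - 4810)) = -37 - 12405*(-1093 + 1421/(-1378 - 4810)) = -37 - 12405*(-1093 + 1421/(-6188)) = -37 - 12405*(-1093 + 1421*(-1/6188)) = -37 - 12405*(-1093 - 203/884) = -37 - 12405*(-966415)/884 = -37 - 1*(-11988378075/884) = -37 + 11988378075/884 = 11988345367/884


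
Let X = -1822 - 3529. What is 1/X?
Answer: -1/5351 ≈ -0.00018688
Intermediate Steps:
X = -5351
1/X = 1/(-5351) = -1/5351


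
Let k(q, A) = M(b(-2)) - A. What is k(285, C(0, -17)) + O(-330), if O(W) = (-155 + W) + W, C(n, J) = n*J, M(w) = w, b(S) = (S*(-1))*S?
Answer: -819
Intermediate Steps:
b(S) = -S**2 (b(S) = (-S)*S = -S**2)
C(n, J) = J*n
k(q, A) = -4 - A (k(q, A) = -1*(-2)**2 - A = -1*4 - A = -4 - A)
O(W) = -155 + 2*W
k(285, C(0, -17)) + O(-330) = (-4 - (-17)*0) + (-155 + 2*(-330)) = (-4 - 1*0) + (-155 - 660) = (-4 + 0) - 815 = -4 - 815 = -819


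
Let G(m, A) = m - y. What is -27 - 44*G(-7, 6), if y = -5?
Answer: 61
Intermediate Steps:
G(m, A) = 5 + m (G(m, A) = m - 1*(-5) = m + 5 = 5 + m)
-27 - 44*G(-7, 6) = -27 - 44*(5 - 7) = -27 - 44*(-2) = -27 + 88 = 61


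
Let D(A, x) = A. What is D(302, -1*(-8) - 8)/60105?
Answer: 302/60105 ≈ 0.0050245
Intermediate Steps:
D(302, -1*(-8) - 8)/60105 = 302/60105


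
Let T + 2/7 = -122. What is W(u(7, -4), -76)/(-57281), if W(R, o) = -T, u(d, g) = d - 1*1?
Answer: -856/400967 ≈ -0.0021348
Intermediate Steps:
u(d, g) = -1 + d (u(d, g) = d - 1 = -1 + d)
T = -856/7 (T = -2/7 - 122 = -856/7 ≈ -122.29)
W(R, o) = 856/7 (W(R, o) = -1*(-856/7) = 856/7)
W(u(7, -4), -76)/(-57281) = (856/7)/(-57281) = (856/7)*(-1/57281) = -856/400967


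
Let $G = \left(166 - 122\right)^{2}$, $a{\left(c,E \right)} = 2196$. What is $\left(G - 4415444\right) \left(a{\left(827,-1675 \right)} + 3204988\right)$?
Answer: $-14154932241472$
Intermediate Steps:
$G = 1936$ ($G = 44^{2} = 1936$)
$\left(G - 4415444\right) \left(a{\left(827,-1675 \right)} + 3204988\right) = \left(1936 - 4415444\right) \left(2196 + 3204988\right) = \left(-4413508\right) 3207184 = -14154932241472$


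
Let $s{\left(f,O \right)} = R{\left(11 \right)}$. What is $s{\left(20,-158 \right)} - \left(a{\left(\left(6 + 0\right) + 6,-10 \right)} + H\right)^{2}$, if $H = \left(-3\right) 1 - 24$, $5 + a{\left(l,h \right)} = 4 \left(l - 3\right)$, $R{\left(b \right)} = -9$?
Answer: $-25$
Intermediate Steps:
$s{\left(f,O \right)} = -9$
$a{\left(l,h \right)} = -17 + 4 l$ ($a{\left(l,h \right)} = -5 + 4 \left(l - 3\right) = -5 + 4 \left(-3 + l\right) = -5 + \left(-12 + 4 l\right) = -17 + 4 l$)
$H = -27$ ($H = -3 - 24 = -27$)
$s{\left(20,-158 \right)} - \left(a{\left(\left(6 + 0\right) + 6,-10 \right)} + H\right)^{2} = -9 - \left(\left(-17 + 4 \left(\left(6 + 0\right) + 6\right)\right) - 27\right)^{2} = -9 - \left(\left(-17 + 4 \left(6 + 6\right)\right) - 27\right)^{2} = -9 - \left(\left(-17 + 4 \cdot 12\right) - 27\right)^{2} = -9 - \left(\left(-17 + 48\right) - 27\right)^{2} = -9 - \left(31 - 27\right)^{2} = -9 - 4^{2} = -9 - 16 = -25$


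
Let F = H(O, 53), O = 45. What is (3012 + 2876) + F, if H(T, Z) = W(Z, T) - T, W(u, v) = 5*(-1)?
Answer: 5838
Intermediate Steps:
W(u, v) = -5
H(T, Z) = -5 - T
F = -50 (F = -5 - 1*45 = -5 - 45 = -50)
(3012 + 2876) + F = (3012 + 2876) - 50 = 5888 - 50 = 5838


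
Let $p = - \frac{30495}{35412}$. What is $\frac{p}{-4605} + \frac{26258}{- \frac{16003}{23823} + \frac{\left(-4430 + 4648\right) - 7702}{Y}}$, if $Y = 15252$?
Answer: $- \frac{56865502967065867}{2517422578008} \approx -22589.0$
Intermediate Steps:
$p = - \frac{10165}{11804}$ ($p = \left(-30495\right) \frac{1}{35412} = - \frac{10165}{11804} \approx -0.86115$)
$\frac{p}{-4605} + \frac{26258}{- \frac{16003}{23823} + \frac{\left(-4430 + 4648\right) - 7702}{Y}} = - \frac{10165}{11804 \left(-4605\right)} + \frac{26258}{- \frac{16003}{23823} + \frac{\left(-4430 + 4648\right) - 7702}{15252}} = \left(- \frac{10165}{11804}\right) \left(- \frac{1}{4605}\right) + \frac{26258}{\left(-16003\right) \frac{1}{23823} + \left(218 - 7702\right) \frac{1}{15252}} = \frac{2033}{10871484} + \frac{26258}{- \frac{16003}{23823} - \frac{1871}{3813}} = \frac{2033}{10871484} + \frac{26258}{- \frac{35197424}{30279033}} = \frac{2033}{10871484} + 26258 \left(- \frac{30279033}{35197424}\right) = \frac{2033}{10871484} - \frac{20922811803}{926248} = - \frac{56865502967065867}{2517422578008}$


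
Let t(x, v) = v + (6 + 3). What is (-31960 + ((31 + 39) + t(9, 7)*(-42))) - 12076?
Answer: -44638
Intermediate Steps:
t(x, v) = 9 + v (t(x, v) = v + 9 = 9 + v)
(-31960 + ((31 + 39) + t(9, 7)*(-42))) - 12076 = (-31960 + ((31 + 39) + (9 + 7)*(-42))) - 12076 = (-31960 + (70 + 16*(-42))) - 12076 = (-31960 + (70 - 672)) - 12076 = (-31960 - 602) - 12076 = -32562 - 12076 = -44638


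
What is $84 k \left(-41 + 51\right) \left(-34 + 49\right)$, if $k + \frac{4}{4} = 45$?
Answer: $554400$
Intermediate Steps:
$k = 44$ ($k = -1 + 45 = 44$)
$84 k \left(-41 + 51\right) \left(-34 + 49\right) = 84 \cdot 44 \left(-41 + 51\right) \left(-34 + 49\right) = 3696 \cdot 10 \cdot 15 = 3696 \cdot 150 = 554400$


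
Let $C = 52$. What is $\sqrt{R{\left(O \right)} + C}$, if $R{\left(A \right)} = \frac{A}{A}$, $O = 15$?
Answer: $\sqrt{53} \approx 7.2801$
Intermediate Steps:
$R{\left(A \right)} = 1$
$\sqrt{R{\left(O \right)} + C} = \sqrt{1 + 52} = \sqrt{53}$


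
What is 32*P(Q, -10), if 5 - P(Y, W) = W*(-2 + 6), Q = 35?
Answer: 1440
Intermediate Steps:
P(Y, W) = 5 - 4*W (P(Y, W) = 5 - W*(-2 + 6) = 5 - W*4 = 5 - 4*W)
32*P(Q, -10) = 32*(5 - 4*(-10)) = 32*(5 + 40) = 32*45 = 1440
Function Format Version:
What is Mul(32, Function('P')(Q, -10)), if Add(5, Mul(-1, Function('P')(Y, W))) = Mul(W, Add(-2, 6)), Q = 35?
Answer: 1440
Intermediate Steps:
Function('P')(Y, W) = Add(5, Mul(-4, W)) (Function('P')(Y, W) = Add(5, Mul(-1, Mul(W, Add(-2, 6)))) = Add(5, Mul(-1, Mul(W, 4))) = Add(5, Mul(-1, Mul(4, W))) = Add(5, Mul(-4, W)))
Mul(32, Function('P')(Q, -10)) = Mul(32, Add(5, Mul(-4, -10))) = Mul(32, Add(5, 40)) = Mul(32, 45) = 1440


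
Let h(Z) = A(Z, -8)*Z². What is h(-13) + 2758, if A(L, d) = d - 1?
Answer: 1237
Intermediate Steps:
A(L, d) = -1 + d
h(Z) = -9*Z² (h(Z) = (-1 - 8)*Z² = -9*Z²)
h(-13) + 2758 = -9*(-13)² + 2758 = -9*169 + 2758 = -1521 + 2758 = 1237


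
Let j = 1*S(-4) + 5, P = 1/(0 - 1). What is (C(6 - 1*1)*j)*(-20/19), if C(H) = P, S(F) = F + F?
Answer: -60/19 ≈ -3.1579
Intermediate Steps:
S(F) = 2*F
P = -1 (P = 1/(-1) = -1)
C(H) = -1
j = -3 (j = 1*(2*(-4)) + 5 = 1*(-8) + 5 = -8 + 5 = -3)
(C(6 - 1*1)*j)*(-20/19) = (-1*(-3))*(-20/19) = 3*(-20*1/19) = 3*(-20/19) = -60/19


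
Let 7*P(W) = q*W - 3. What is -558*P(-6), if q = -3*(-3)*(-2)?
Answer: -8370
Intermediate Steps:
q = -18 (q = 9*(-2) = -18)
P(W) = -3/7 - 18*W/7 (P(W) = (-18*W - 3)/7 = (-3 - 18*W)/7 = -3/7 - 18*W/7)
-558*P(-6) = -558*(-3/7 - 18/7*(-6)) = -558*(-3/7 + 108/7) = -558*15 = -8370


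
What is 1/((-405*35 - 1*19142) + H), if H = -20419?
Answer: -1/53736 ≈ -1.8609e-5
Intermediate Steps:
1/((-405*35 - 1*19142) + H) = 1/((-405*35 - 1*19142) - 20419) = 1/((-14175 - 19142) - 20419) = 1/(-33317 - 20419) = 1/(-53736) = -1/53736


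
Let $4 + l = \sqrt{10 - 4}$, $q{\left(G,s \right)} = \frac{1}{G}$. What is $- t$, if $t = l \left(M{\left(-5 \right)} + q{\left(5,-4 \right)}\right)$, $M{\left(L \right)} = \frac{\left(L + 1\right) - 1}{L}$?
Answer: $\frac{24}{5} - \frac{6 \sqrt{6}}{5} \approx 1.8606$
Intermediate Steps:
$l = -4 + \sqrt{6}$ ($l = -4 + \sqrt{10 - 4} = -4 + \sqrt{6} \approx -1.5505$)
$M{\left(L \right)} = 1$ ($M{\left(L \right)} = \frac{\left(1 + L\right) - 1}{L} = \frac{L}{L} = 1$)
$t = - \frac{24}{5} + \frac{6 \sqrt{6}}{5}$ ($t = \left(-4 + \sqrt{6}\right) \left(1 + \frac{1}{5}\right) = \left(-4 + \sqrt{6}\right) \frac{6}{5} = - \frac{24}{5} + \frac{6 \sqrt{6}}{5} \approx -1.8606$)
$- t = - (- \frac{24}{5} + \frac{6 \sqrt{6}}{5}) = \frac{24}{5} - \frac{6 \sqrt{6}}{5}$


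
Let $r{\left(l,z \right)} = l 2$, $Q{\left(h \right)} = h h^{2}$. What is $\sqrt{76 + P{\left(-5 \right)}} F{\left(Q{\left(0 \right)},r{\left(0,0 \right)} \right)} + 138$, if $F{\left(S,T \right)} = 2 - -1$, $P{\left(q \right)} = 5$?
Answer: $165$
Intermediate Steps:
$Q{\left(h \right)} = h^{3}$
$r{\left(l,z \right)} = 2 l$
$F{\left(S,T \right)} = 3$ ($F{\left(S,T \right)} = 2 + 1 = 3$)
$\sqrt{76 + P{\left(-5 \right)}} F{\left(Q{\left(0 \right)},r{\left(0,0 \right)} \right)} + 138 = \sqrt{76 + 5} \cdot 3 + 138 = \sqrt{81} \cdot 3 + 138 = 9 \cdot 3 + 138 = 27 + 138 = 165$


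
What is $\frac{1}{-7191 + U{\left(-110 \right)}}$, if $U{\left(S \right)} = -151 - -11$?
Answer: $- \frac{1}{7331} \approx -0.00013641$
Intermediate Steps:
$U{\left(S \right)} = -140$ ($U{\left(S \right)} = -151 + 11 = -140$)
$\frac{1}{-7191 + U{\left(-110 \right)}} = \frac{1}{-7191 - 140} = \frac{1}{-7331} = - \frac{1}{7331}$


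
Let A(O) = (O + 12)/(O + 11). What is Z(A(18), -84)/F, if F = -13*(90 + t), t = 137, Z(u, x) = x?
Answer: 84/2951 ≈ 0.028465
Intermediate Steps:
A(O) = (12 + O)/(11 + O)
F = -2951 (F = -13*(90 + 137) = -13*227 = -2951)
Z(A(18), -84)/F = -84/(-2951) = -84*(-1/2951) = 84/2951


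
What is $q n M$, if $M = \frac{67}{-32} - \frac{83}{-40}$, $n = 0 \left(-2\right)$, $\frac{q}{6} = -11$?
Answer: $0$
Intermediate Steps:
$q = -66$ ($q = 6 \left(-11\right) = -66$)
$n = 0$
$M = - \frac{3}{160}$ ($M = 67 \left(- \frac{1}{32}\right) - - \frac{83}{40} = - \frac{67}{32} + \frac{83}{40} = - \frac{3}{160} \approx -0.01875$)
$q n M = \left(-66\right) 0 \left(- \frac{3}{160}\right) = 0 \left(- \frac{3}{160}\right) = 0$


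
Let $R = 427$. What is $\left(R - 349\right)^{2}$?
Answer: $6084$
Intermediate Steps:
$\left(R - 349\right)^{2} = \left(427 - 349\right)^{2} = 78^{2} = 6084$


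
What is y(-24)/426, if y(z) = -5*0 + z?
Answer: -4/71 ≈ -0.056338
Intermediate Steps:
y(z) = z (y(z) = 0 + z = z)
y(-24)/426 = -24/426 = -24*1/426 = -4/71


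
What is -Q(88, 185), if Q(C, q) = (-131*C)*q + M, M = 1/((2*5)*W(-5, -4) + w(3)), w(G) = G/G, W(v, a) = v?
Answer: 104501321/49 ≈ 2.1327e+6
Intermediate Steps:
w(G) = 1
M = -1/49 (M = 1/((2*5)*(-5) + 1) = 1/(10*(-5) + 1) = 1/(-50 + 1) = 1/(-49) = -1/49 ≈ -0.020408)
Q(C, q) = -1/49 - 131*C*q (Q(C, q) = (-131*C)*q - 1/49 = -131*C*q - 1/49 = -1/49 - 131*C*q)
-Q(88, 185) = -(-1/49 - 131*88*185) = -(-1/49 - 2132680) = -1*(-104501321/49) = 104501321/49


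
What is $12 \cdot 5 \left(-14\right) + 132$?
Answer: $-708$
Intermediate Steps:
$12 \cdot 5 \left(-14\right) + 132 = 12 \left(-70\right) + 132 = -840 + 132 = -708$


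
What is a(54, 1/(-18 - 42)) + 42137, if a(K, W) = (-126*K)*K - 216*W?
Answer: -1626377/5 ≈ -3.2528e+5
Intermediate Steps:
a(K, W) = -216*W - 126*K**2 (a(K, W) = -126*K**2 - 216*W = -216*W - 126*K**2)
a(54, 1/(-18 - 42)) + 42137 = (-216/(-18 - 42) - 126*54**2) + 42137 = (-216/(-60) - 126*2916) + 42137 = (-216*(-1/60) - 367416) + 42137 = (18/5 - 367416) + 42137 = -1837062/5 + 42137 = -1626377/5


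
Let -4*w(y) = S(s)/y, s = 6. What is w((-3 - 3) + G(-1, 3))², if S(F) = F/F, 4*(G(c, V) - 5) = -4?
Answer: 1/64 ≈ 0.015625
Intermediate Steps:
G(c, V) = 4 (G(c, V) = 5 + (¼)*(-4) = 5 - 1 = 4)
S(F) = 1
w(y) = -1/(4*y)
w((-3 - 3) + G(-1, 3))² = (-1/(4*((-3 - 3) + 4)))² = (-1/(4*(-6 + 4)))² = (-¼/(-2))² = (-¼*(-½))² = (⅛)² = 1/64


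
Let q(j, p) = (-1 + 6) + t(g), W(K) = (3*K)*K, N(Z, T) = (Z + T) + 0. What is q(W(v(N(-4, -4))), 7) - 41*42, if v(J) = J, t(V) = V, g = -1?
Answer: -1718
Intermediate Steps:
N(Z, T) = T + Z (N(Z, T) = (T + Z) + 0 = T + Z)
W(K) = 3*K**2
q(j, p) = 4 (q(j, p) = (-1 + 6) - 1 = 5 - 1 = 4)
q(W(v(N(-4, -4))), 7) - 41*42 = 4 - 41*42 = 4 - 1722 = -1718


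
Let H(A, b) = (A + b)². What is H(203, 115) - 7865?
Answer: 93259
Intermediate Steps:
H(203, 115) - 7865 = (203 + 115)² - 7865 = 318² - 7865 = 101124 - 7865 = 93259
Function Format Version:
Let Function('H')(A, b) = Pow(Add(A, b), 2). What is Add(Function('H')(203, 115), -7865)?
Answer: 93259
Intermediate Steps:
Add(Function('H')(203, 115), -7865) = Add(Pow(Add(203, 115), 2), -7865) = Add(Pow(318, 2), -7865) = Add(101124, -7865) = 93259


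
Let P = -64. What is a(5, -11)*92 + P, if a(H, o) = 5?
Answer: 396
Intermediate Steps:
a(5, -11)*92 + P = 5*92 - 64 = 460 - 64 = 396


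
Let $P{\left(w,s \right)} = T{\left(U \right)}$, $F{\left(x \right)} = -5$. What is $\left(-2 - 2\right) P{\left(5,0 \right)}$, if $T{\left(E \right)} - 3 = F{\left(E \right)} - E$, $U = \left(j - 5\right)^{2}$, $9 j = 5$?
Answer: $\frac{7048}{81} \approx 87.012$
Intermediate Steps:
$j = \frac{5}{9}$ ($j = \frac{1}{9} \cdot 5 = \frac{5}{9} \approx 0.55556$)
$U = \frac{1600}{81}$ ($U = \left(\frac{5}{9} - 5\right)^{2} = \left(- \frac{40}{9}\right)^{2} = \frac{1600}{81} \approx 19.753$)
$T{\left(E \right)} = -2 - E$ ($T{\left(E \right)} = 3 - \left(5 + E\right) = -2 - E$)
$P{\left(w,s \right)} = - \frac{1762}{81}$ ($P{\left(w,s \right)} = -2 - \frac{1600}{81} = - \frac{1762}{81}$)
$\left(-2 - 2\right) P{\left(5,0 \right)} = \left(-2 - 2\right) \left(- \frac{1762}{81}\right) = \left(-4\right) \left(- \frac{1762}{81}\right) = \frac{7048}{81}$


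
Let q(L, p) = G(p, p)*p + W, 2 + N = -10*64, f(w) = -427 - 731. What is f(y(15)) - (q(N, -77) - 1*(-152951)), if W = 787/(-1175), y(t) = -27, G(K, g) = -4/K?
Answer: -181072588/1175 ≈ -1.5410e+5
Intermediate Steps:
W = -787/1175 (W = 787*(-1/1175) = -787/1175 ≈ -0.66979)
f(w) = -1158
N = -642 (N = -2 - 10*64 = -2 - 640 = -642)
q(L, p) = -5487/1175 (q(L, p) = (-4/p)*p - 787/1175 = -4 - 787/1175 = -5487/1175)
f(y(15)) - (q(N, -77) - 1*(-152951)) = -1158 - (-5487/1175 - 1*(-152951)) = -1158 - (-5487/1175 + 152951) = -1158 - 1*179711938/1175 = -1158 - 179711938/1175 = -181072588/1175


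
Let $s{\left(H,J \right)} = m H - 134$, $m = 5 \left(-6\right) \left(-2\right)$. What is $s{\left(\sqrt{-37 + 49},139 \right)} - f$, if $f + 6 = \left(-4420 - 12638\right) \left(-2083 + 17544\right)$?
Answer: $263733610 + 120 \sqrt{3} \approx 2.6373 \cdot 10^{8}$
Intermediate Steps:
$m = 60$ ($m = \left(-30\right) \left(-2\right) = 60$)
$s{\left(H,J \right)} = -134 + 60 H$ ($s{\left(H,J \right)} = 60 H - 134 = -134 + 60 H$)
$f = -263733744$ ($f = -6 + \left(-4420 - 12638\right) \left(-2083 + 17544\right) = -6 - 263733738 = -263733744$)
$s{\left(\sqrt{-37 + 49},139 \right)} - f = \left(-134 + 60 \sqrt{-37 + 49}\right) - -263733744 = \left(-134 + 60 \sqrt{12}\right) + 263733744 = \left(-134 + 60 \cdot 2 \sqrt{3}\right) + 263733744 = \left(-134 + 120 \sqrt{3}\right) + 263733744 = 263733610 + 120 \sqrt{3}$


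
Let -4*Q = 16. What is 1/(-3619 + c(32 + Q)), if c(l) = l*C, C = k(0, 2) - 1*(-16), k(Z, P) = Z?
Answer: -1/3171 ≈ -0.00031536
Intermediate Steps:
Q = -4 (Q = -¼*16 = -4)
C = 16 (C = 0 - 1*(-16) = 0 + 16 = 16)
c(l) = 16*l (c(l) = l*16 = 16*l)
1/(-3619 + c(32 + Q)) = 1/(-3619 + 16*(32 - 4)) = 1/(-3619 + 16*28) = 1/(-3619 + 448) = 1/(-3171) = -1/3171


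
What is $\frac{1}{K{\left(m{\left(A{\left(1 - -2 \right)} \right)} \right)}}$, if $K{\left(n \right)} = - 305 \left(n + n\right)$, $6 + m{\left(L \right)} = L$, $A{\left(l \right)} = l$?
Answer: $\frac{1}{1830} \approx 0.00054645$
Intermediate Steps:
$m{\left(L \right)} = -6 + L$
$K{\left(n \right)} = - 610 n$ ($K{\left(n \right)} = - 305 \cdot 2 n = - 610 n$)
$\frac{1}{K{\left(m{\left(A{\left(1 - -2 \right)} \right)} \right)}} = \frac{1}{\left(-610\right) \left(-6 + \left(1 - -2\right)\right)} = \frac{1}{\left(-610\right) \left(-6 + \left(1 + 2\right)\right)} = \frac{1}{\left(-610\right) \left(-6 + 3\right)} = \frac{1}{\left(-610\right) \left(-3\right)} = \frac{1}{1830}$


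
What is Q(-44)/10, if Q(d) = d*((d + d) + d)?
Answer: 2904/5 ≈ 580.80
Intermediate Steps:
Q(d) = 3*d**2 (Q(d) = d*(2*d + d) = d*(3*d) = 3*d**2)
Q(-44)/10 = (3*(-44)**2)/10 = (3*1936)*(1/10) = 5808*(1/10) = 2904/5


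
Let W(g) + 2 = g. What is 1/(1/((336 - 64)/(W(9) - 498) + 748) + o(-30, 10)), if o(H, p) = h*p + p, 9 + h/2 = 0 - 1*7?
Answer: -366996/113768269 ≈ -0.0032258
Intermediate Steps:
h = -32 (h = -18 + 2*(0 - 1*7) = -18 + 2*(0 - 7) = -18 + 2*(-7) = -18 - 14 = -32)
W(g) = -2 + g
o(H, p) = -31*p (o(H, p) = -32*p + p = -31*p)
1/(1/((336 - 64)/(W(9) - 498) + 748) + o(-30, 10)) = 1/(1/((336 - 64)/((-2 + 9) - 498) + 748) - 31*10) = 1/(1/(272/(7 - 498) + 748) - 310) = 1/(1/(272/(-491) + 748) - 310) = 1/(1/(272*(-1/491) + 748) - 310) = 1/(1/(-272/491 + 748) - 310) = 1/(1/(366996/491) - 310) = 1/(491/366996 - 310) = 1/(-113768269/366996) = -366996/113768269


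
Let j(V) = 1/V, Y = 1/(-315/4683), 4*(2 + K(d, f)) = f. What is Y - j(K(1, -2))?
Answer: -217/15 ≈ -14.467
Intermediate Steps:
K(d, f) = -2 + f/4
Y = -223/15 (Y = 1/(-315*1/4683) = 1/(-15/223) = -223/15 ≈ -14.867)
Y - j(K(1, -2)) = -223/15 - 1/(-2 + (¼)*(-2)) = -223/15 - 1/(-2 - ½) = -223/15 - 1/(-5/2) = -223/15 - 1*(-⅖) = -223/15 + ⅖ = -217/15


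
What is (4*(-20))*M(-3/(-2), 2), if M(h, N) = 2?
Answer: -160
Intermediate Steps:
(4*(-20))*M(-3/(-2), 2) = (4*(-20))*2 = -80*2 = -160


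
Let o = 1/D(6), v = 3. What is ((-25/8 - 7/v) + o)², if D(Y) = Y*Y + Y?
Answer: 833569/28224 ≈ 29.534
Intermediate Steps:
D(Y) = Y + Y² (D(Y) = Y² + Y = Y + Y²)
o = 1/42 (o = 1/(6*(1 + 6)) = 1/(6*7) = 1/42 ≈ 0.023810)
((-25/8 - 7/v) + o)² = ((-25/8 - 7/3) + 1/42)² = (-131/24 + 1/42)² = (-913/168)² = 833569/28224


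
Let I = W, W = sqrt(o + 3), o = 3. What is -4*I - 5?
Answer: -5 - 4*sqrt(6) ≈ -14.798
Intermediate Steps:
W = sqrt(6) (W = sqrt(3 + 3) = sqrt(6) ≈ 2.4495)
I = sqrt(6) ≈ 2.4495
-4*I - 5 = -4*sqrt(6) - 5 = -5 - 4*sqrt(6)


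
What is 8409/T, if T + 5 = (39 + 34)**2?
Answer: 8409/5324 ≈ 1.5795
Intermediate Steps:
T = 5324 (T = -5 + (39 + 34)**2 = -5 + 73**2 = -5 + 5329 = 5324)
8409/T = 8409/5324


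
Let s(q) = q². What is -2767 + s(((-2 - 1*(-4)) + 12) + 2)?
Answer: -2511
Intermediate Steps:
-2767 + s(((-2 - 1*(-4)) + 12) + 2) = -2767 + (((-2 - 1*(-4)) + 12) + 2)² = -2767 + (((-2 + 4) + 12) + 2)² = -2767 + ((2 + 12) + 2)² = -2767 + (14 + 2)² = -2767 + 16² = -2767 + 256 = -2511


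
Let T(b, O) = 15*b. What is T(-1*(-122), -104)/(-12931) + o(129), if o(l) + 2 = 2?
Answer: -1830/12931 ≈ -0.14152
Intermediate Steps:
o(l) = 0 (o(l) = -2 + 2 = 0)
T(-1*(-122), -104)/(-12931) + o(129) = (15*(-1*(-122)))/(-12931) + 0 = (15*122)*(-1/12931) + 0 = 1830*(-1/12931) + 0 = -1830/12931 + 0 = -1830/12931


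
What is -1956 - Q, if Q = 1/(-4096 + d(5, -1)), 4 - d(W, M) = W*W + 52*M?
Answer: -7951139/4065 ≈ -1956.0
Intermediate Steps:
d(W, M) = 4 - W**2 - 52*M (d(W, M) = 4 - (W*W + 52*M) = 4 - (W**2 + 52*M) = 4 + (-W**2 - 52*M) = 4 - W**2 - 52*M)
Q = -1/4065 (Q = 1/(-4096 + (4 - 1*5**2 - 52*(-1))) = 1/(-4096 + (4 - 1*25 + 52)) = 1/(-4096 + (4 - 25 + 52)) = 1/(-4096 + 31) = 1/(-4065) = -1/4065 ≈ -0.00024600)
-1956 - Q = -1956 - 1*(-1/4065) = -1956 + 1/4065 = -7951139/4065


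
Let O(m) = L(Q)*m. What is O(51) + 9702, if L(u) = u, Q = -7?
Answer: 9345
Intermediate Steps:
O(m) = -7*m
O(51) + 9702 = -7*51 + 9702 = -357 + 9702 = 9345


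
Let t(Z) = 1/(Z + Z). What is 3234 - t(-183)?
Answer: 1183645/366 ≈ 3234.0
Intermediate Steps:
t(Z) = 1/(2*Z)
3234 - t(-183) = 3234 - 1/(2*(-183)) = 3234 - (-1)/(2*183) = 3234 - 1*(-1/366) = 3234 + 1/366 = 1183645/366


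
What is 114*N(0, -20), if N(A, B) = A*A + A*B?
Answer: 0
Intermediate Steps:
N(A, B) = A² + A*B
114*N(0, -20) = 114*(0*(0 - 20)) = 114*(0*(-20)) = 114*0 = 0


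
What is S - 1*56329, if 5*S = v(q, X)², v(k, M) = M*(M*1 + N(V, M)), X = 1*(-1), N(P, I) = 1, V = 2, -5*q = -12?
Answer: -56329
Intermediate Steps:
q = 12/5 (q = -⅕*(-12) = 12/5 ≈ 2.4000)
X = -1
v(k, M) = M*(1 + M) (v(k, M) = M*(M*1 + 1) = M*(M + 1) = M*(1 + M))
S = 0 (S = (-(1 - 1))²/5 = (-1*0)²/5 = (⅕)*0² = (⅕)*0 = 0)
S - 1*56329 = 0 - 1*56329 = 0 - 56329 = -56329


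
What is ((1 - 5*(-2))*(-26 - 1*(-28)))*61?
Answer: 1342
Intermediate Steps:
((1 - 5*(-2))*(-26 - 1*(-28)))*61 = ((1 + 10)*(-26 + 28))*61 = (11*2)*61 = 22*61 = 1342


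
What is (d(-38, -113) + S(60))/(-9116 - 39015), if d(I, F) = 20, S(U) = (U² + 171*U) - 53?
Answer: -13827/48131 ≈ -0.28728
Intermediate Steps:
S(U) = -53 + U² + 171*U
(d(-38, -113) + S(60))/(-9116 - 39015) = (20 + (-53 + 60² + 171*60))/(-9116 - 39015) = (20 + (-53 + 3600 + 10260))/(-48131) = (20 + 13807)*(-1/48131) = 13827*(-1/48131) = -13827/48131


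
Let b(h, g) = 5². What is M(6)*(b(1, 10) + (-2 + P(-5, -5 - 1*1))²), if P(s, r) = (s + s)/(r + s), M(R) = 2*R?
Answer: 38028/121 ≈ 314.28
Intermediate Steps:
b(h, g) = 25
P(s, r) = 2*s/(r + s) (P(s, r) = (2*s)/(r + s) = 2*s/(r + s))
M(6)*(b(1, 10) + (-2 + P(-5, -5 - 1*1))²) = (2*6)*(25 + (-2 + 2*(-5)/((-5 - 1*1) - 5))²) = 12*(25 + (-2 + 2*(-5)/((-5 - 1) - 5))²) = 12*(25 + (-2 + 2*(-5)/(-6 - 5))²) = 12*(25 + (-2 + 2*(-5)/(-11))²) = 12*(25 + (-2 + 2*(-5)*(-1/11))²) = 12*(25 + (-2 + 10/11)²) = 12*(25 + (-12/11)²) = 12*(25 + 144/121) = 12*(3169/121) = 38028/121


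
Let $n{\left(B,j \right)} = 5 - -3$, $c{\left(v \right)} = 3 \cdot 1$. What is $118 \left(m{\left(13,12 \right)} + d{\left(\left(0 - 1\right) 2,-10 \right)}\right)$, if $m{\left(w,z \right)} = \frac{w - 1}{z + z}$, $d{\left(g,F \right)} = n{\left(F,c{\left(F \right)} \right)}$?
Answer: $1003$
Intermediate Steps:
$c{\left(v \right)} = 3$
$n{\left(B,j \right)} = 8$ ($n{\left(B,j \right)} = 5 + 3 = 8$)
$d{\left(g,F \right)} = 8$
$m{\left(w,z \right)} = \frac{-1 + w}{2 z}$
$118 \left(m{\left(13,12 \right)} + d{\left(\left(0 - 1\right) 2,-10 \right)}\right) = 118 \left(\frac{-1 + 13}{2 \cdot 12} + 8\right) = 118 \left(\frac{1}{2} \cdot \frac{1}{12} \cdot 12 + 8\right) = 118 \left(\frac{1}{2} + 8\right) = 118 \cdot \frac{17}{2} = 1003$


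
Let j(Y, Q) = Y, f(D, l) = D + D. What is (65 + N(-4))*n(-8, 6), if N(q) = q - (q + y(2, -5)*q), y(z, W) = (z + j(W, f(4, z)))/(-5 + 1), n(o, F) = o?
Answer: -544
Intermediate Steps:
f(D, l) = 2*D
y(z, W) = -W/4 - z/4 (y(z, W) = (z + W)/(-5 + 1) = (W + z)/(-4) = (W + z)*(-¼) = -W/4 - z/4)
N(q) = -3*q/4 (N(q) = q - (q + (-¼*(-5) - ¼*2)*q) = q - (q + (5/4 - ½)*q) = q - (q + 3*q/4) = q - 7*q/4 = -3*q/4)
(65 + N(-4))*n(-8, 6) = (65 - ¾*(-4))*(-8) = (65 + 3)*(-8) = 68*(-8) = -544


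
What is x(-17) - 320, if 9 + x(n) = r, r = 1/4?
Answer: -1315/4 ≈ -328.75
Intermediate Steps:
r = ¼ ≈ 0.25000
x(n) = -35/4 (x(n) = -9 + ¼ = -35/4)
x(-17) - 320 = -35/4 - 320 = -1315/4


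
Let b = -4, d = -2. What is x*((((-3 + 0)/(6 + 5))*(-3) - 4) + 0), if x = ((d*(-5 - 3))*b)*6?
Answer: 13440/11 ≈ 1221.8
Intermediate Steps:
x = -384 (x = (-2*(-5 - 3)*(-4))*6 = (-2*(-8)*(-4))*6 = (16*(-4))*6 = -64*6 = -384)
x*((((-3 + 0)/(6 + 5))*(-3) - 4) + 0) = -384*((((-3 + 0)/(6 + 5))*(-3) - 4) + 0) = -384*((-3/11*(-3) - 4) + 0) = -384*((9/11 - 4) + 0) = -384*(-35/11 + 0) = -384*(-35/11) = 13440/11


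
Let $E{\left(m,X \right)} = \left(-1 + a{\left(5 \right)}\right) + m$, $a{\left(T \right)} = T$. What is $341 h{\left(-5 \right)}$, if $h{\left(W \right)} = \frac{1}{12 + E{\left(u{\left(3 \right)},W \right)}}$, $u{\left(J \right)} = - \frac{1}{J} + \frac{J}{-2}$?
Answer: $\frac{2046}{85} \approx 24.071$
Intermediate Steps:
$u{\left(J \right)} = - \frac{1}{J} - \frac{J}{2}$ ($u{\left(J \right)} = - \frac{1}{J} + J \left(- \frac{1}{2}\right) = - \frac{1}{J} - \frac{J}{2}$)
$E{\left(m,X \right)} = 4 + m$ ($E{\left(m,X \right)} = \left(-1 + 5\right) + m = 4 + m$)
$h{\left(W \right)} = \frac{6}{85}$ ($h{\left(W \right)} = \frac{1}{12 + \left(4 - \frac{11}{6}\right)} = \frac{1}{12 + \frac{13}{6}} = \frac{1}{\frac{85}{6}} = \frac{6}{85}$)
$341 h{\left(-5 \right)} = 341 \cdot \frac{6}{85} = \frac{2046}{85}$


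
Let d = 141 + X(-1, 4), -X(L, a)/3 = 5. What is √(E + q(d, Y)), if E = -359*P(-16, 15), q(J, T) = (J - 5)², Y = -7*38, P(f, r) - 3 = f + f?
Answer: 2*√6263 ≈ 158.28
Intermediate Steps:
P(f, r) = 3 + 2*f (P(f, r) = 3 + (f + f) = 3 + 2*f)
X(L, a) = -15 (X(L, a) = -3*5 = -15)
Y = -266
d = 126 (d = 141 - 15 = 126)
q(J, T) = (-5 + J)²
E = 10411 (E = -359*(3 + 2*(-16)) = -359*(3 - 32) = -359*(-29) = 10411)
√(E + q(d, Y)) = √(10411 + (-5 + 126)²) = √(10411 + 121²) = √(10411 + 14641) = √25052 = 2*√6263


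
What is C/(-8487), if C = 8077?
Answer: -197/207 ≈ -0.95169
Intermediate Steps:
C/(-8487) = 8077/(-8487) = 8077*(-1/8487) = -197/207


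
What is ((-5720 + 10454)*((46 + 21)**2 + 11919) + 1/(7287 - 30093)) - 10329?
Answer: 1771231251257/22806 ≈ 7.7665e+7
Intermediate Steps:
((-5720 + 10454)*((46 + 21)**2 + 11919) + 1/(7287 - 30093)) - 10329 = (4734*(67**2 + 11919) + 1/(-22806)) - 10329 = (4734*(4489 + 11919) - 1/22806) - 10329 = (4734*16408 - 1/22806) - 10329 = (77675472 - 1/22806) - 10329 = 1771466814431/22806 - 10329 = 1771231251257/22806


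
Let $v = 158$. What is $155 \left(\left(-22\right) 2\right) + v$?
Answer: $-6662$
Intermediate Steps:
$155 \left(\left(-22\right) 2\right) + v = 155 \left(\left(-22\right) 2\right) + 158 = 155 \left(-44\right) + 158 = -6820 + 158 = -6662$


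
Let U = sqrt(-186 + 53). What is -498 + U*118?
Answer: -498 + 118*I*sqrt(133) ≈ -498.0 + 1360.8*I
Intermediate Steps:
U = I*sqrt(133) (U = sqrt(-133) = I*sqrt(133) ≈ 11.533*I)
-498 + U*118 = -498 + (I*sqrt(133))*118 = -498 + 118*I*sqrt(133)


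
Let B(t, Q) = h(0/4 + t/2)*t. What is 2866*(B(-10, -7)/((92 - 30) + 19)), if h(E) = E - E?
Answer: 0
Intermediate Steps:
h(E) = 0
B(t, Q) = 0 (B(t, Q) = 0*t = 0)
2866*(B(-10, -7)/((92 - 30) + 19)) = 2866*(0/((92 - 30) + 19)) = 2866*(0/(62 + 19)) = 2866*(0/81) = 2866*(0*(1/81)) = 2866*0 = 0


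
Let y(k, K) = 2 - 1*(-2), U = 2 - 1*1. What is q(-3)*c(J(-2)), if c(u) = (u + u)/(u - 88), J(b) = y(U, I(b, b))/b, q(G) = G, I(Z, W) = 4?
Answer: -2/15 ≈ -0.13333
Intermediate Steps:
U = 1 (U = 2 - 1 = 1)
y(k, K) = 4 (y(k, K) = 2 + 2 = 4)
J(b) = 4/b
c(u) = 2*u/(-88 + u) (c(u) = (2*u)/(-88 + u) = 2*u/(-88 + u))
q(-3)*c(J(-2)) = -6*4/(-2)/(-88 + 4/(-2)) = -6*4*(-½)/(-88 + 4*(-½)) = -6*(-2)/(-88 - 2) = -6*(-2)/(-90) = -6*(-2)*(-1)/90 = -3*2/45 = -2/15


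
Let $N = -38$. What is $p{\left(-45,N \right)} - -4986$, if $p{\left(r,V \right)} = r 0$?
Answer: $4986$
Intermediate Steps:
$p{\left(r,V \right)} = 0$
$p{\left(-45,N \right)} - -4986 = 0 - -4986 = 0 + 4986 = 4986$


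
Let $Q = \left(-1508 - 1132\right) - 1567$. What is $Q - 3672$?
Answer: $-7879$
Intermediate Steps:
$Q = -4207$ ($Q = -2640 - 1567 = -4207$)
$Q - 3672 = -4207 - 3672 = -7879$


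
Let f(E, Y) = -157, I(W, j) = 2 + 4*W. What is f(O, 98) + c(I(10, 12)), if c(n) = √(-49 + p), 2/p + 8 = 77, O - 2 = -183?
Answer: -157 + I*√233151/69 ≈ -157.0 + 6.9979*I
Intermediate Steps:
O = -181 (O = 2 - 183 = -181)
p = 2/69 (p = 2/(-8 + 77) = 2/69 ≈ 0.028986)
c(n) = I*√233151/69 (c(n) = √(-49 + 2/69) = √(-3379/69) = I*√233151/69)
f(O, 98) + c(I(10, 12)) = -157 + I*√233151/69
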